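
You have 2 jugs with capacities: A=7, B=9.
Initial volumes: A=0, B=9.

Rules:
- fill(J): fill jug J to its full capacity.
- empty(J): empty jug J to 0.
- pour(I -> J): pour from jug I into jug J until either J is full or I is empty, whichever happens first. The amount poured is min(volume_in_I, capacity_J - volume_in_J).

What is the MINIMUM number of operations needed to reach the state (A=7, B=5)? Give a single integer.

BFS from (A=0, B=9). One shortest path:
  1. fill(A) -> (A=7 B=9)
  2. empty(B) -> (A=7 B=0)
  3. pour(A -> B) -> (A=0 B=7)
  4. fill(A) -> (A=7 B=7)
  5. pour(A -> B) -> (A=5 B=9)
  6. empty(B) -> (A=5 B=0)
  7. pour(A -> B) -> (A=0 B=5)
  8. fill(A) -> (A=7 B=5)
Reached target in 8 moves.

Answer: 8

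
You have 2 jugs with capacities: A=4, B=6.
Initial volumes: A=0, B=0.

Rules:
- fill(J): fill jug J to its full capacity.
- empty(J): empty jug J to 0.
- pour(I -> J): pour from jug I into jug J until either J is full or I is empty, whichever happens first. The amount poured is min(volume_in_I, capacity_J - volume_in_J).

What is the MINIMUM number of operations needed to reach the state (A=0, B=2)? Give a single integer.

BFS from (A=0, B=0). One shortest path:
  1. fill(B) -> (A=0 B=6)
  2. pour(B -> A) -> (A=4 B=2)
  3. empty(A) -> (A=0 B=2)
Reached target in 3 moves.

Answer: 3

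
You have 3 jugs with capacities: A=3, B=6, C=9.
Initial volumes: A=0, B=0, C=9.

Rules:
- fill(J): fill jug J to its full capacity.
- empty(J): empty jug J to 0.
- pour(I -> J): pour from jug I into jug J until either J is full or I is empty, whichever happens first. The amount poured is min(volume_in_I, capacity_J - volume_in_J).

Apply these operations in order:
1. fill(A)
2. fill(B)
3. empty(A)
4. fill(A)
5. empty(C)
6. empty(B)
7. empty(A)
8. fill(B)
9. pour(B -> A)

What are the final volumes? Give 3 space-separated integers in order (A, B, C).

Answer: 3 3 0

Derivation:
Step 1: fill(A) -> (A=3 B=0 C=9)
Step 2: fill(B) -> (A=3 B=6 C=9)
Step 3: empty(A) -> (A=0 B=6 C=9)
Step 4: fill(A) -> (A=3 B=6 C=9)
Step 5: empty(C) -> (A=3 B=6 C=0)
Step 6: empty(B) -> (A=3 B=0 C=0)
Step 7: empty(A) -> (A=0 B=0 C=0)
Step 8: fill(B) -> (A=0 B=6 C=0)
Step 9: pour(B -> A) -> (A=3 B=3 C=0)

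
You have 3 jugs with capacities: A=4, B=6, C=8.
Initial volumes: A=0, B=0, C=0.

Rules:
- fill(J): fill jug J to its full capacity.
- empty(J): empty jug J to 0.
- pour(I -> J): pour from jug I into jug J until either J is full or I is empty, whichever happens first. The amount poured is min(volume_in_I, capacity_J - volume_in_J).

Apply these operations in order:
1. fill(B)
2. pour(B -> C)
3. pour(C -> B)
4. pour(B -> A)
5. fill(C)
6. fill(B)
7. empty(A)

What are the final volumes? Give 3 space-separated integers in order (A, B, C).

Step 1: fill(B) -> (A=0 B=6 C=0)
Step 2: pour(B -> C) -> (A=0 B=0 C=6)
Step 3: pour(C -> B) -> (A=0 B=6 C=0)
Step 4: pour(B -> A) -> (A=4 B=2 C=0)
Step 5: fill(C) -> (A=4 B=2 C=8)
Step 6: fill(B) -> (A=4 B=6 C=8)
Step 7: empty(A) -> (A=0 B=6 C=8)

Answer: 0 6 8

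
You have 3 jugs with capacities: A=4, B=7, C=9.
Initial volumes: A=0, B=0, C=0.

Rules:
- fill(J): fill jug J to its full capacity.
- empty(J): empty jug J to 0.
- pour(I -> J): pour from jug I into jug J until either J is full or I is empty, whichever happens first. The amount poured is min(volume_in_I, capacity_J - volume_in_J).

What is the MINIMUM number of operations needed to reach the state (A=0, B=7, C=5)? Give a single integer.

Answer: 4

Derivation:
BFS from (A=0, B=0, C=0). One shortest path:
  1. fill(B) -> (A=0 B=7 C=0)
  2. fill(C) -> (A=0 B=7 C=9)
  3. pour(C -> A) -> (A=4 B=7 C=5)
  4. empty(A) -> (A=0 B=7 C=5)
Reached target in 4 moves.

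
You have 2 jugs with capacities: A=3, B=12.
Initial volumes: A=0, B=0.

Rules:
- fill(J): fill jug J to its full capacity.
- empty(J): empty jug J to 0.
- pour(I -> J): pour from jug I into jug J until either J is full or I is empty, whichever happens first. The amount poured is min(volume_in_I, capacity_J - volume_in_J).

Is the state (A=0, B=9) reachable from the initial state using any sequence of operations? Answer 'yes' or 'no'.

BFS from (A=0, B=0):
  1. fill(B) -> (A=0 B=12)
  2. pour(B -> A) -> (A=3 B=9)
  3. empty(A) -> (A=0 B=9)
Target reached → yes.

Answer: yes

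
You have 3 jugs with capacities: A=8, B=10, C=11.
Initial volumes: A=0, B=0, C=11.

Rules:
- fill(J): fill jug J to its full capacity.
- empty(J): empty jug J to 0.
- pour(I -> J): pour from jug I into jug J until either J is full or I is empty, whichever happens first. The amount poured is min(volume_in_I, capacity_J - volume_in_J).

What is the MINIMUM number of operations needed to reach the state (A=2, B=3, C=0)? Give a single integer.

BFS from (A=0, B=0, C=11). One shortest path:
  1. fill(B) -> (A=0 B=10 C=11)
  2. pour(B -> A) -> (A=8 B=2 C=11)
  3. empty(A) -> (A=0 B=2 C=11)
  4. pour(C -> A) -> (A=8 B=2 C=3)
  5. empty(A) -> (A=0 B=2 C=3)
  6. pour(B -> A) -> (A=2 B=0 C=3)
  7. pour(C -> B) -> (A=2 B=3 C=0)
Reached target in 7 moves.

Answer: 7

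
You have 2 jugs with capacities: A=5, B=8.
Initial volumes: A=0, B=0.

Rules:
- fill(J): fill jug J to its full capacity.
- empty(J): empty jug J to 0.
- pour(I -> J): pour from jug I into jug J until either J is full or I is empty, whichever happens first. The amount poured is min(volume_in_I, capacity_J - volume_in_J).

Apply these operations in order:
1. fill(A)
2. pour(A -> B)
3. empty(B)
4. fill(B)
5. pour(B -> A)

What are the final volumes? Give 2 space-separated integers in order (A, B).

Answer: 5 3

Derivation:
Step 1: fill(A) -> (A=5 B=0)
Step 2: pour(A -> B) -> (A=0 B=5)
Step 3: empty(B) -> (A=0 B=0)
Step 4: fill(B) -> (A=0 B=8)
Step 5: pour(B -> A) -> (A=5 B=3)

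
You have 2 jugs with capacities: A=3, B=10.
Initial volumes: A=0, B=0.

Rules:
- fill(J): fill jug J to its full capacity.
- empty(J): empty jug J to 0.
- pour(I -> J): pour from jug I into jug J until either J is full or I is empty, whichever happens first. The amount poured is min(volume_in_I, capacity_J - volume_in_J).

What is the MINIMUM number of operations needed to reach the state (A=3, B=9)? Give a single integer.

BFS from (A=0, B=0). One shortest path:
  1. fill(A) -> (A=3 B=0)
  2. pour(A -> B) -> (A=0 B=3)
  3. fill(A) -> (A=3 B=3)
  4. pour(A -> B) -> (A=0 B=6)
  5. fill(A) -> (A=3 B=6)
  6. pour(A -> B) -> (A=0 B=9)
  7. fill(A) -> (A=3 B=9)
Reached target in 7 moves.

Answer: 7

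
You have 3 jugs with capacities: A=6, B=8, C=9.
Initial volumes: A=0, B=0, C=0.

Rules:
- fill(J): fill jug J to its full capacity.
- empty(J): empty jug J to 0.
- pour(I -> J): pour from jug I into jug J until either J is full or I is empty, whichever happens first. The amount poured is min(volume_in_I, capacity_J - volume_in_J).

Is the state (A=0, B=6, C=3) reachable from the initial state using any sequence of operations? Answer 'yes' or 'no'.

Answer: yes

Derivation:
BFS from (A=0, B=0, C=0):
  1. fill(C) -> (A=0 B=0 C=9)
  2. pour(C -> A) -> (A=6 B=0 C=3)
  3. pour(A -> B) -> (A=0 B=6 C=3)
Target reached → yes.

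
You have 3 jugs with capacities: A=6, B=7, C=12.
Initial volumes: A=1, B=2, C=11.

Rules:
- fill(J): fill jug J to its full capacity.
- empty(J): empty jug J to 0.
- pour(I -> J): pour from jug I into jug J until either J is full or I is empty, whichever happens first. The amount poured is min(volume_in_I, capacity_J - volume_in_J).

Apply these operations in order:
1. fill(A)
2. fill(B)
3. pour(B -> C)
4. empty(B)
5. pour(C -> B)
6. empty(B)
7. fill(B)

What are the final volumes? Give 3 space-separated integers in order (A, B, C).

Answer: 6 7 5

Derivation:
Step 1: fill(A) -> (A=6 B=2 C=11)
Step 2: fill(B) -> (A=6 B=7 C=11)
Step 3: pour(B -> C) -> (A=6 B=6 C=12)
Step 4: empty(B) -> (A=6 B=0 C=12)
Step 5: pour(C -> B) -> (A=6 B=7 C=5)
Step 6: empty(B) -> (A=6 B=0 C=5)
Step 7: fill(B) -> (A=6 B=7 C=5)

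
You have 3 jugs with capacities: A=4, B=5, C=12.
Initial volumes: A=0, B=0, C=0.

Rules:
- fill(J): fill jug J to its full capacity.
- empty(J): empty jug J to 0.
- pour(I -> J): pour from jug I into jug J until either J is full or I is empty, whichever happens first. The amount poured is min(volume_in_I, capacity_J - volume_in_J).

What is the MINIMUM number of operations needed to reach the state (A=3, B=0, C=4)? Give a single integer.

BFS from (A=0, B=0, C=0). One shortest path:
  1. fill(C) -> (A=0 B=0 C=12)
  2. pour(C -> A) -> (A=4 B=0 C=8)
  3. pour(A -> B) -> (A=0 B=4 C=8)
  4. pour(C -> A) -> (A=4 B=4 C=4)
  5. pour(A -> B) -> (A=3 B=5 C=4)
  6. empty(B) -> (A=3 B=0 C=4)
Reached target in 6 moves.

Answer: 6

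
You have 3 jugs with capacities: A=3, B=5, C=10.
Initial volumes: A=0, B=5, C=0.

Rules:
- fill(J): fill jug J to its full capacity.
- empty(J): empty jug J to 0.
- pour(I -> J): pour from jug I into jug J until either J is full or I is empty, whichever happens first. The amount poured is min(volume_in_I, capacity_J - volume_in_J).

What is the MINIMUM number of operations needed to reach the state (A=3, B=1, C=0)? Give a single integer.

BFS from (A=0, B=5, C=0). One shortest path:
  1. fill(A) -> (A=3 B=5 C=0)
  2. pour(A -> C) -> (A=0 B=5 C=3)
  3. fill(A) -> (A=3 B=5 C=3)
  4. pour(A -> C) -> (A=0 B=5 C=6)
  5. fill(A) -> (A=3 B=5 C=6)
  6. pour(B -> C) -> (A=3 B=1 C=10)
  7. empty(C) -> (A=3 B=1 C=0)
Reached target in 7 moves.

Answer: 7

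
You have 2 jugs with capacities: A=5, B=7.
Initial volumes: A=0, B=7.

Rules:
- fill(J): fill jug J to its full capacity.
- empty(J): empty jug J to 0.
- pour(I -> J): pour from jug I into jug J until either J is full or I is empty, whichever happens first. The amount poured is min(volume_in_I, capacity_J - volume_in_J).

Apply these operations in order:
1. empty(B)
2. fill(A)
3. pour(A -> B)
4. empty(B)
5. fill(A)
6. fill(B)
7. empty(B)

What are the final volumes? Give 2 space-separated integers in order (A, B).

Step 1: empty(B) -> (A=0 B=0)
Step 2: fill(A) -> (A=5 B=0)
Step 3: pour(A -> B) -> (A=0 B=5)
Step 4: empty(B) -> (A=0 B=0)
Step 5: fill(A) -> (A=5 B=0)
Step 6: fill(B) -> (A=5 B=7)
Step 7: empty(B) -> (A=5 B=0)

Answer: 5 0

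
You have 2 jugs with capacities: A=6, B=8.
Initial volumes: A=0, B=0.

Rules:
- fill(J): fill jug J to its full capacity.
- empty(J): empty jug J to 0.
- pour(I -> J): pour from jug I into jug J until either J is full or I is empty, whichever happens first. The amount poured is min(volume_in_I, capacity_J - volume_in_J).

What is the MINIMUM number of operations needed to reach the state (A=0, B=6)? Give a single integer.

BFS from (A=0, B=0). One shortest path:
  1. fill(A) -> (A=6 B=0)
  2. pour(A -> B) -> (A=0 B=6)
Reached target in 2 moves.

Answer: 2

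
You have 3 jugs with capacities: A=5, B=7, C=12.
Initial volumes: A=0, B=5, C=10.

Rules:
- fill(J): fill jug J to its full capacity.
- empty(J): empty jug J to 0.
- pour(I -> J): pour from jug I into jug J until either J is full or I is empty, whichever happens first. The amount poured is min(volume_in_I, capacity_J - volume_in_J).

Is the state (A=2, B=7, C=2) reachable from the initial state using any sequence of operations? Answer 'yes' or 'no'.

Answer: yes

Derivation:
BFS from (A=0, B=5, C=10):
  1. fill(B) -> (A=0 B=7 C=10)
  2. fill(C) -> (A=0 B=7 C=12)
  3. pour(B -> A) -> (A=5 B=2 C=12)
  4. empty(A) -> (A=0 B=2 C=12)
  5. pour(C -> A) -> (A=5 B=2 C=7)
  6. empty(A) -> (A=0 B=2 C=7)
  7. pour(C -> A) -> (A=5 B=2 C=2)
  8. empty(A) -> (A=0 B=2 C=2)
  9. pour(B -> A) -> (A=2 B=0 C=2)
  10. fill(B) -> (A=2 B=7 C=2)
Target reached → yes.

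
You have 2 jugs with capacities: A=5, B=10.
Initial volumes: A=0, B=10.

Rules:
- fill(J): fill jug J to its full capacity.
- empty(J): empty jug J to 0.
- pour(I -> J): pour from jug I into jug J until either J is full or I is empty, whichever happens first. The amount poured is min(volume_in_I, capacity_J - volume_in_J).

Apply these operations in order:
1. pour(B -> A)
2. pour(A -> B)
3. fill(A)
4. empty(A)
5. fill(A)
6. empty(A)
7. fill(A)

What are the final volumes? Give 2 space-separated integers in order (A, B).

Step 1: pour(B -> A) -> (A=5 B=5)
Step 2: pour(A -> B) -> (A=0 B=10)
Step 3: fill(A) -> (A=5 B=10)
Step 4: empty(A) -> (A=0 B=10)
Step 5: fill(A) -> (A=5 B=10)
Step 6: empty(A) -> (A=0 B=10)
Step 7: fill(A) -> (A=5 B=10)

Answer: 5 10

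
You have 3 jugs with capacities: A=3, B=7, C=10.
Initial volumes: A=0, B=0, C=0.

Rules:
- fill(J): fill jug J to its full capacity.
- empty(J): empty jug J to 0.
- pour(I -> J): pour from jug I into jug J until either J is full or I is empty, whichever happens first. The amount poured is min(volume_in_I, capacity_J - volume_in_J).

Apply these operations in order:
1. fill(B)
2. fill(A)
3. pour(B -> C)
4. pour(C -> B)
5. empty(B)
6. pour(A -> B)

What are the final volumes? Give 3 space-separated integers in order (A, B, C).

Step 1: fill(B) -> (A=0 B=7 C=0)
Step 2: fill(A) -> (A=3 B=7 C=0)
Step 3: pour(B -> C) -> (A=3 B=0 C=7)
Step 4: pour(C -> B) -> (A=3 B=7 C=0)
Step 5: empty(B) -> (A=3 B=0 C=0)
Step 6: pour(A -> B) -> (A=0 B=3 C=0)

Answer: 0 3 0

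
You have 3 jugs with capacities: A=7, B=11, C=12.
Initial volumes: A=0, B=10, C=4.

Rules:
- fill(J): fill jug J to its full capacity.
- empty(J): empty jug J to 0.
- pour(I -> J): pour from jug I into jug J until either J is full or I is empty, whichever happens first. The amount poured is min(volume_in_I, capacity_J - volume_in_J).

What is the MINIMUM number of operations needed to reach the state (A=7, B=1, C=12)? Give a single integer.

BFS from (A=0, B=10, C=4). One shortest path:
  1. fill(A) -> (A=7 B=10 C=4)
  2. pour(B -> C) -> (A=7 B=2 C=12)
  3. empty(C) -> (A=7 B=2 C=0)
  4. pour(B -> C) -> (A=7 B=0 C=2)
  5. fill(B) -> (A=7 B=11 C=2)
  6. pour(B -> C) -> (A=7 B=1 C=12)
Reached target in 6 moves.

Answer: 6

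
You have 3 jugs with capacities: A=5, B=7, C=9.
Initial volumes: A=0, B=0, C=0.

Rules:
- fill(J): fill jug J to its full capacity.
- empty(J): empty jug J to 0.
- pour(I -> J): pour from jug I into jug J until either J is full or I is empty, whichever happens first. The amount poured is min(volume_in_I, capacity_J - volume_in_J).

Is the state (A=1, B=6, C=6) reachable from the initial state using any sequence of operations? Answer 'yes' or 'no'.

BFS explored all 288 reachable states.
Reachable set includes: (0,0,0), (0,0,1), (0,0,2), (0,0,3), (0,0,4), (0,0,5), (0,0,6), (0,0,7), (0,0,8), (0,0,9), (0,1,0), (0,1,1) ...
Target (A=1, B=6, C=6) not in reachable set → no.

Answer: no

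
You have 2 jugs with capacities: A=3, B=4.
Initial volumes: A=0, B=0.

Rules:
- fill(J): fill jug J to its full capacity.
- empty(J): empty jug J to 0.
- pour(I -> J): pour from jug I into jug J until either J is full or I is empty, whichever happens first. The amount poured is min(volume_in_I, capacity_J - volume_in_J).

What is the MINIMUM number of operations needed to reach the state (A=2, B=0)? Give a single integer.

BFS from (A=0, B=0). One shortest path:
  1. fill(A) -> (A=3 B=0)
  2. pour(A -> B) -> (A=0 B=3)
  3. fill(A) -> (A=3 B=3)
  4. pour(A -> B) -> (A=2 B=4)
  5. empty(B) -> (A=2 B=0)
Reached target in 5 moves.

Answer: 5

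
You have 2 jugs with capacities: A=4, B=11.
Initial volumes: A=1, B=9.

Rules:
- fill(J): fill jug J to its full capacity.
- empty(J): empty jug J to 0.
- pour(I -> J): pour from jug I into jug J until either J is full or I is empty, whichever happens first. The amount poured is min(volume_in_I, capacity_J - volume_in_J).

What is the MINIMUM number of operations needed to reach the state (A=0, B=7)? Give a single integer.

BFS from (A=1, B=9). One shortest path:
  1. empty(A) -> (A=0 B=9)
  2. fill(B) -> (A=0 B=11)
  3. pour(B -> A) -> (A=4 B=7)
  4. empty(A) -> (A=0 B=7)
Reached target in 4 moves.

Answer: 4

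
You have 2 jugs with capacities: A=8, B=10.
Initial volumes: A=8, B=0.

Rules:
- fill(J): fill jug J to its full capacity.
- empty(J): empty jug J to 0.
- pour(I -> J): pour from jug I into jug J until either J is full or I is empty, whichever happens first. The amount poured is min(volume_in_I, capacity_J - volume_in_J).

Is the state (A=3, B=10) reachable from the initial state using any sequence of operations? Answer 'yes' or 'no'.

BFS explored all 18 reachable states.
Reachable set includes: (0,0), (0,2), (0,4), (0,6), (0,8), (0,10), (2,0), (2,10), (4,0), (4,10), (6,0), (6,10) ...
Target (A=3, B=10) not in reachable set → no.

Answer: no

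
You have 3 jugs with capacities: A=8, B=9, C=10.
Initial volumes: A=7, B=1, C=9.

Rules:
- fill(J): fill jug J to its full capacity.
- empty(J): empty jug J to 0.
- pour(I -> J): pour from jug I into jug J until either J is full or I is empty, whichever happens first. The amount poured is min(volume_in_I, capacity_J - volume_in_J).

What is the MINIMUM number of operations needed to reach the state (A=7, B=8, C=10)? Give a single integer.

BFS from (A=7, B=1, C=9). One shortest path:
  1. fill(B) -> (A=7 B=9 C=9)
  2. pour(B -> C) -> (A=7 B=8 C=10)
Reached target in 2 moves.

Answer: 2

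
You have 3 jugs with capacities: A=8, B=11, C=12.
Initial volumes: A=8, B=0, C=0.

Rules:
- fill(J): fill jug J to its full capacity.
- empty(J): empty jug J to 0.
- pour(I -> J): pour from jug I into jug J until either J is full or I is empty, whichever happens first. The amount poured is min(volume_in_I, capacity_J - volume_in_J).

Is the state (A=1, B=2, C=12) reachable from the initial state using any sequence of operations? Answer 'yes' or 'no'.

Answer: yes

Derivation:
BFS from (A=8, B=0, C=0):
  1. empty(A) -> (A=0 B=0 C=0)
  2. fill(C) -> (A=0 B=0 C=12)
  3. pour(C -> B) -> (A=0 B=11 C=1)
  4. pour(B -> A) -> (A=8 B=3 C=1)
  5. empty(A) -> (A=0 B=3 C=1)
  6. pour(C -> A) -> (A=1 B=3 C=0)
  7. pour(B -> C) -> (A=1 B=0 C=3)
  8. fill(B) -> (A=1 B=11 C=3)
  9. pour(B -> C) -> (A=1 B=2 C=12)
Target reached → yes.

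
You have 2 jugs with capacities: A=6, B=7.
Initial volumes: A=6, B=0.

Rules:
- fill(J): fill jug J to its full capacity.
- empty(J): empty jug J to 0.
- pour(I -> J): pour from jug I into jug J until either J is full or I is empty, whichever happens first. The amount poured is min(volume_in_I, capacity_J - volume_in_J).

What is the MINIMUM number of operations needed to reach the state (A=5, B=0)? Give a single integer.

BFS from (A=6, B=0). One shortest path:
  1. pour(A -> B) -> (A=0 B=6)
  2. fill(A) -> (A=6 B=6)
  3. pour(A -> B) -> (A=5 B=7)
  4. empty(B) -> (A=5 B=0)
Reached target in 4 moves.

Answer: 4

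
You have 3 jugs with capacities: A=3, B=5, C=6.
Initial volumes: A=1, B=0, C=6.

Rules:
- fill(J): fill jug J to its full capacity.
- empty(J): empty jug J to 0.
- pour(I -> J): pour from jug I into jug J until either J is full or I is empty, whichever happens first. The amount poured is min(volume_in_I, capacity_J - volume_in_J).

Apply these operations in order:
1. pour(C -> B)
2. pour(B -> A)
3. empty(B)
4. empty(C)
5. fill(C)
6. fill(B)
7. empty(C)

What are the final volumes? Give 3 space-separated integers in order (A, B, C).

Answer: 3 5 0

Derivation:
Step 1: pour(C -> B) -> (A=1 B=5 C=1)
Step 2: pour(B -> A) -> (A=3 B=3 C=1)
Step 3: empty(B) -> (A=3 B=0 C=1)
Step 4: empty(C) -> (A=3 B=0 C=0)
Step 5: fill(C) -> (A=3 B=0 C=6)
Step 6: fill(B) -> (A=3 B=5 C=6)
Step 7: empty(C) -> (A=3 B=5 C=0)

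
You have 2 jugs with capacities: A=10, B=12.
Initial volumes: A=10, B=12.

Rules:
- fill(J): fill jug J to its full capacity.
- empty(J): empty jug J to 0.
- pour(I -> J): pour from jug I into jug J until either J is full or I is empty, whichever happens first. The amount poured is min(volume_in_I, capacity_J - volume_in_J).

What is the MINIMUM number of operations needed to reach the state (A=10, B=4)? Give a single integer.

Answer: 6

Derivation:
BFS from (A=10, B=12). One shortest path:
  1. empty(A) -> (A=0 B=12)
  2. pour(B -> A) -> (A=10 B=2)
  3. empty(A) -> (A=0 B=2)
  4. pour(B -> A) -> (A=2 B=0)
  5. fill(B) -> (A=2 B=12)
  6. pour(B -> A) -> (A=10 B=4)
Reached target in 6 moves.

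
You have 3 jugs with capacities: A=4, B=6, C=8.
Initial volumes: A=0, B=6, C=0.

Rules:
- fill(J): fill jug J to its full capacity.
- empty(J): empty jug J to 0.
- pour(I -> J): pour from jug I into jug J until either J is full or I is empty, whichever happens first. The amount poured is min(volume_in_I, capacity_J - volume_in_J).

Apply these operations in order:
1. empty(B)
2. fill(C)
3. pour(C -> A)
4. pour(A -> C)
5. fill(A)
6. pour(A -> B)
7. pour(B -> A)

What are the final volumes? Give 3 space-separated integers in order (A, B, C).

Step 1: empty(B) -> (A=0 B=0 C=0)
Step 2: fill(C) -> (A=0 B=0 C=8)
Step 3: pour(C -> A) -> (A=4 B=0 C=4)
Step 4: pour(A -> C) -> (A=0 B=0 C=8)
Step 5: fill(A) -> (A=4 B=0 C=8)
Step 6: pour(A -> B) -> (A=0 B=4 C=8)
Step 7: pour(B -> A) -> (A=4 B=0 C=8)

Answer: 4 0 8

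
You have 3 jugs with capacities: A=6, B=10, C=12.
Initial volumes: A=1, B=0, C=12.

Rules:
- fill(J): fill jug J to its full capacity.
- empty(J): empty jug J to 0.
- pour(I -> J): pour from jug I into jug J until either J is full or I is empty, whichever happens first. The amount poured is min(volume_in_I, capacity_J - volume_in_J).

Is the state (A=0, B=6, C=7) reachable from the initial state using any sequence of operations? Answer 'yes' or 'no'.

BFS from (A=1, B=0, C=12):
  1. pour(C -> A) -> (A=6 B=0 C=7)
  2. pour(A -> B) -> (A=0 B=6 C=7)
Target reached → yes.

Answer: yes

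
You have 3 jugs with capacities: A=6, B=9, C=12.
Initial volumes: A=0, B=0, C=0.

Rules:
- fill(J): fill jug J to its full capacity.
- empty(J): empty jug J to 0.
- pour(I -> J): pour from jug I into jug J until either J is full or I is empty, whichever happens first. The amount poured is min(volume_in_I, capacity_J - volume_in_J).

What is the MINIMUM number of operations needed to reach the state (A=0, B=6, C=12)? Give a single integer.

Answer: 3

Derivation:
BFS from (A=0, B=0, C=0). One shortest path:
  1. fill(A) -> (A=6 B=0 C=0)
  2. fill(C) -> (A=6 B=0 C=12)
  3. pour(A -> B) -> (A=0 B=6 C=12)
Reached target in 3 moves.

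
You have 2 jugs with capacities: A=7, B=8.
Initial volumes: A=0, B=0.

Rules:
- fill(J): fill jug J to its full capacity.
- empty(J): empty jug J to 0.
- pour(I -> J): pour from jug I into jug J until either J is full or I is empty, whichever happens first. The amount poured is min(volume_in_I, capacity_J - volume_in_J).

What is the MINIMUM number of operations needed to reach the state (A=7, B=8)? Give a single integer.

BFS from (A=0, B=0). One shortest path:
  1. fill(A) -> (A=7 B=0)
  2. fill(B) -> (A=7 B=8)
Reached target in 2 moves.

Answer: 2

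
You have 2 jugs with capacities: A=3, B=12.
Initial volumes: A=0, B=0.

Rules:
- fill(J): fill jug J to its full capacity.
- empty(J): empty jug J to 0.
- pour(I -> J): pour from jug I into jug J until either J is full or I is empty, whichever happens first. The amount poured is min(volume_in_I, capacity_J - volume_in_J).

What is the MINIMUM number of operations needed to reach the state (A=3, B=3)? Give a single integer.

BFS from (A=0, B=0). One shortest path:
  1. fill(A) -> (A=3 B=0)
  2. pour(A -> B) -> (A=0 B=3)
  3. fill(A) -> (A=3 B=3)
Reached target in 3 moves.

Answer: 3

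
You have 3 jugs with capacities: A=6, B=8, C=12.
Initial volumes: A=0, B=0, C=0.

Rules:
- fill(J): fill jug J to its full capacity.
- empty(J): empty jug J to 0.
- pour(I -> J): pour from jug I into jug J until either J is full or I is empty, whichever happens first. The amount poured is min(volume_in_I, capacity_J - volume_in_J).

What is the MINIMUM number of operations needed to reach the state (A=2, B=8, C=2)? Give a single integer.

BFS from (A=0, B=0, C=0). One shortest path:
  1. fill(C) -> (A=0 B=0 C=12)
  2. pour(C -> B) -> (A=0 B=8 C=4)
  3. pour(B -> A) -> (A=6 B=2 C=4)
  4. pour(A -> C) -> (A=0 B=2 C=10)
  5. pour(B -> A) -> (A=2 B=0 C=10)
  6. pour(C -> B) -> (A=2 B=8 C=2)
Reached target in 6 moves.

Answer: 6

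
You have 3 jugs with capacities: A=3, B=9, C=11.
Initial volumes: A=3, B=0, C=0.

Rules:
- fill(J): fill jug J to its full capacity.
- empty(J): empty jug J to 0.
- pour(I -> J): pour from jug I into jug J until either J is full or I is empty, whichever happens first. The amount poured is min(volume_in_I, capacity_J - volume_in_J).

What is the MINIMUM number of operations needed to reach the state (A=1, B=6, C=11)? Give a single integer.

Answer: 6

Derivation:
BFS from (A=3, B=0, C=0). One shortest path:
  1. empty(A) -> (A=0 B=0 C=0)
  2. fill(B) -> (A=0 B=9 C=0)
  3. pour(B -> C) -> (A=0 B=0 C=9)
  4. fill(B) -> (A=0 B=9 C=9)
  5. pour(B -> A) -> (A=3 B=6 C=9)
  6. pour(A -> C) -> (A=1 B=6 C=11)
Reached target in 6 moves.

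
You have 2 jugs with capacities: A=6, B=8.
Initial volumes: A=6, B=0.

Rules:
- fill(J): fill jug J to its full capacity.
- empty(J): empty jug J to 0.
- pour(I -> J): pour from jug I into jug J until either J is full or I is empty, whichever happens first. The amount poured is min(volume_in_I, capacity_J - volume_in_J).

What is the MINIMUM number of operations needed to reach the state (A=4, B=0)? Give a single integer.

Answer: 4

Derivation:
BFS from (A=6, B=0). One shortest path:
  1. pour(A -> B) -> (A=0 B=6)
  2. fill(A) -> (A=6 B=6)
  3. pour(A -> B) -> (A=4 B=8)
  4. empty(B) -> (A=4 B=0)
Reached target in 4 moves.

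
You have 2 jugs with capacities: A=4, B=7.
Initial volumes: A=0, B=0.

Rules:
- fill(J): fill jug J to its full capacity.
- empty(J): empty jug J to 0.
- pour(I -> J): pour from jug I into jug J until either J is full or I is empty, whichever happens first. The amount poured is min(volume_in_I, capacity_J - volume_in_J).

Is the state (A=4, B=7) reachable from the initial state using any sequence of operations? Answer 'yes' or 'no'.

BFS from (A=0, B=0):
  1. fill(A) -> (A=4 B=0)
  2. fill(B) -> (A=4 B=7)
Target reached → yes.

Answer: yes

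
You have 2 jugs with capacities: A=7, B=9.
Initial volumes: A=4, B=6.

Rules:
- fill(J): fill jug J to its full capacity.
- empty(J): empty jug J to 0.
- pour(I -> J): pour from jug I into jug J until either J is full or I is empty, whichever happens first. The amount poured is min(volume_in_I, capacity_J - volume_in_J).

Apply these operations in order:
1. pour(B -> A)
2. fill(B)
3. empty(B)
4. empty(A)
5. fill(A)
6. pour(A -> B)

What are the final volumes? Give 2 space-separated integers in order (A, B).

Answer: 0 7

Derivation:
Step 1: pour(B -> A) -> (A=7 B=3)
Step 2: fill(B) -> (A=7 B=9)
Step 3: empty(B) -> (A=7 B=0)
Step 4: empty(A) -> (A=0 B=0)
Step 5: fill(A) -> (A=7 B=0)
Step 6: pour(A -> B) -> (A=0 B=7)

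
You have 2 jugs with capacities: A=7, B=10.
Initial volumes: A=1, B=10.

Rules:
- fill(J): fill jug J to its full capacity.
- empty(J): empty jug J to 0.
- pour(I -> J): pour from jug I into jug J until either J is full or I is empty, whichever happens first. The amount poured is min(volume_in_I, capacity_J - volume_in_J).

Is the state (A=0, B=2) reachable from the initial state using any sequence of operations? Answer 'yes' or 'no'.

BFS from (A=1, B=10):
  1. empty(B) -> (A=1 B=0)
  2. pour(A -> B) -> (A=0 B=1)
  3. fill(A) -> (A=7 B=1)
  4. pour(A -> B) -> (A=0 B=8)
  5. fill(A) -> (A=7 B=8)
  6. pour(A -> B) -> (A=5 B=10)
  7. empty(B) -> (A=5 B=0)
  8. pour(A -> B) -> (A=0 B=5)
  9. fill(A) -> (A=7 B=5)
  10. pour(A -> B) -> (A=2 B=10)
  11. empty(B) -> (A=2 B=0)
  12. pour(A -> B) -> (A=0 B=2)
Target reached → yes.

Answer: yes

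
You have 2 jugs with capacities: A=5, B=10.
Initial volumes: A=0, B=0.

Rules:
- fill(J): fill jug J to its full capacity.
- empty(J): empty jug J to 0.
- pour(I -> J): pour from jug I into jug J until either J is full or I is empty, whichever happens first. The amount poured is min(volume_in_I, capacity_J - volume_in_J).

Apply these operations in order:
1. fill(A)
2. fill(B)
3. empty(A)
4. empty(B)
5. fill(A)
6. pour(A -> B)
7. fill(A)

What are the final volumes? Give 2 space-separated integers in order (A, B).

Step 1: fill(A) -> (A=5 B=0)
Step 2: fill(B) -> (A=5 B=10)
Step 3: empty(A) -> (A=0 B=10)
Step 4: empty(B) -> (A=0 B=0)
Step 5: fill(A) -> (A=5 B=0)
Step 6: pour(A -> B) -> (A=0 B=5)
Step 7: fill(A) -> (A=5 B=5)

Answer: 5 5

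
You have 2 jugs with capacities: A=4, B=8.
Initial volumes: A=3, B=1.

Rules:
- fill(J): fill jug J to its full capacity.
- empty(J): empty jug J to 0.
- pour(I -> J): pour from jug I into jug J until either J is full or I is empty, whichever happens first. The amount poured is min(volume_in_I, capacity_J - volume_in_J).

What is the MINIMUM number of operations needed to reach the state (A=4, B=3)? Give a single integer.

BFS from (A=3, B=1). One shortest path:
  1. empty(B) -> (A=3 B=0)
  2. pour(A -> B) -> (A=0 B=3)
  3. fill(A) -> (A=4 B=3)
Reached target in 3 moves.

Answer: 3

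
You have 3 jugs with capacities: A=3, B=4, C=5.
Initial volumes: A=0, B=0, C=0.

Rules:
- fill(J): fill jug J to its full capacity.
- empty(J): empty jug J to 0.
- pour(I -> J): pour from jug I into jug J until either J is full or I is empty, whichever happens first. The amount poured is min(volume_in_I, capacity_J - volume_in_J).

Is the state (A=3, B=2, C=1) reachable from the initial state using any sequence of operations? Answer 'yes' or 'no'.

Answer: yes

Derivation:
BFS from (A=0, B=0, C=0):
  1. fill(A) -> (A=3 B=0 C=0)
  2. pour(A -> C) -> (A=0 B=0 C=3)
  3. fill(A) -> (A=3 B=0 C=3)
  4. pour(A -> C) -> (A=1 B=0 C=5)
  5. pour(C -> B) -> (A=1 B=4 C=1)
  6. pour(B -> A) -> (A=3 B=2 C=1)
Target reached → yes.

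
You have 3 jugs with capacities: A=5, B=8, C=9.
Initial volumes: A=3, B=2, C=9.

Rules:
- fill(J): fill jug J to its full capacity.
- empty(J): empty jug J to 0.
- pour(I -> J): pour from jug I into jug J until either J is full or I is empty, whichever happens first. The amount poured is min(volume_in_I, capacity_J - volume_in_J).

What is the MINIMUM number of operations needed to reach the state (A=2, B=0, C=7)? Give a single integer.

Answer: 3

Derivation:
BFS from (A=3, B=2, C=9). One shortest path:
  1. pour(C -> A) -> (A=5 B=2 C=7)
  2. empty(A) -> (A=0 B=2 C=7)
  3. pour(B -> A) -> (A=2 B=0 C=7)
Reached target in 3 moves.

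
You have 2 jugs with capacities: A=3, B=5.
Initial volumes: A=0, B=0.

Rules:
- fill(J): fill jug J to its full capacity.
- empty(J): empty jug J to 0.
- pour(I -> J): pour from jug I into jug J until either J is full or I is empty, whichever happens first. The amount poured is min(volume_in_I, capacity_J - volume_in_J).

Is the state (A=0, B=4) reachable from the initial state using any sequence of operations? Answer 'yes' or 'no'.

BFS from (A=0, B=0):
  1. fill(B) -> (A=0 B=5)
  2. pour(B -> A) -> (A=3 B=2)
  3. empty(A) -> (A=0 B=2)
  4. pour(B -> A) -> (A=2 B=0)
  5. fill(B) -> (A=2 B=5)
  6. pour(B -> A) -> (A=3 B=4)
  7. empty(A) -> (A=0 B=4)
Target reached → yes.

Answer: yes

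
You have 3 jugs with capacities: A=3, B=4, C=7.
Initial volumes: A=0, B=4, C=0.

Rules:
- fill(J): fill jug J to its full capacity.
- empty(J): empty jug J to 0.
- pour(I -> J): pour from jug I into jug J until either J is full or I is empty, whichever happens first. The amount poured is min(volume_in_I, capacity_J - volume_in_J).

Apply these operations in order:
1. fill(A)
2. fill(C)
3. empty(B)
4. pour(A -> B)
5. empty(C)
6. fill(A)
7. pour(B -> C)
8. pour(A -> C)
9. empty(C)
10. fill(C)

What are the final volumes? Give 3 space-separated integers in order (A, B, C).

Step 1: fill(A) -> (A=3 B=4 C=0)
Step 2: fill(C) -> (A=3 B=4 C=7)
Step 3: empty(B) -> (A=3 B=0 C=7)
Step 4: pour(A -> B) -> (A=0 B=3 C=7)
Step 5: empty(C) -> (A=0 B=3 C=0)
Step 6: fill(A) -> (A=3 B=3 C=0)
Step 7: pour(B -> C) -> (A=3 B=0 C=3)
Step 8: pour(A -> C) -> (A=0 B=0 C=6)
Step 9: empty(C) -> (A=0 B=0 C=0)
Step 10: fill(C) -> (A=0 B=0 C=7)

Answer: 0 0 7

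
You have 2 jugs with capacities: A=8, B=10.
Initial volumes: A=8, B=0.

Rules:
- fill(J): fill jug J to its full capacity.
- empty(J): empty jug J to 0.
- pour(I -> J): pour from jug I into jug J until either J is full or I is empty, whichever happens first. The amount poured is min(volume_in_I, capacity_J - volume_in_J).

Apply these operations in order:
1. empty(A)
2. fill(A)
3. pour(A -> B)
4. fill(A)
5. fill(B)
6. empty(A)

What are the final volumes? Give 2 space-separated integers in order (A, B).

Step 1: empty(A) -> (A=0 B=0)
Step 2: fill(A) -> (A=8 B=0)
Step 3: pour(A -> B) -> (A=0 B=8)
Step 4: fill(A) -> (A=8 B=8)
Step 5: fill(B) -> (A=8 B=10)
Step 6: empty(A) -> (A=0 B=10)

Answer: 0 10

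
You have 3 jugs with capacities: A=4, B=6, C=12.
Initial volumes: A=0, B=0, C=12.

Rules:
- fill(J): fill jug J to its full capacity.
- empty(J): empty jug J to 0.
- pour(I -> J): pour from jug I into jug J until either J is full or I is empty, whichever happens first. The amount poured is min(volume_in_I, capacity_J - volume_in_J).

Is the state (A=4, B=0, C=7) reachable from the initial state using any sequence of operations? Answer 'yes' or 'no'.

BFS explored all 74 reachable states.
Reachable set includes: (0,0,0), (0,0,2), (0,0,4), (0,0,6), (0,0,8), (0,0,10), (0,0,12), (0,2,0), (0,2,2), (0,2,4), (0,2,6), (0,2,8) ...
Target (A=4, B=0, C=7) not in reachable set → no.

Answer: no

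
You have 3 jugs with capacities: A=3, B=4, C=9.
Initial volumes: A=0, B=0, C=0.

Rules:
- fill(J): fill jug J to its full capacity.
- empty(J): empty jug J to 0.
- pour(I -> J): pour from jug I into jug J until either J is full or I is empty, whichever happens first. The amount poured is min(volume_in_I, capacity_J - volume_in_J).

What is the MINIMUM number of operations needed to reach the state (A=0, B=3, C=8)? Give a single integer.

Answer: 6

Derivation:
BFS from (A=0, B=0, C=0). One shortest path:
  1. fill(A) -> (A=3 B=0 C=0)
  2. fill(B) -> (A=3 B=4 C=0)
  3. pour(B -> C) -> (A=3 B=0 C=4)
  4. fill(B) -> (A=3 B=4 C=4)
  5. pour(B -> C) -> (A=3 B=0 C=8)
  6. pour(A -> B) -> (A=0 B=3 C=8)
Reached target in 6 moves.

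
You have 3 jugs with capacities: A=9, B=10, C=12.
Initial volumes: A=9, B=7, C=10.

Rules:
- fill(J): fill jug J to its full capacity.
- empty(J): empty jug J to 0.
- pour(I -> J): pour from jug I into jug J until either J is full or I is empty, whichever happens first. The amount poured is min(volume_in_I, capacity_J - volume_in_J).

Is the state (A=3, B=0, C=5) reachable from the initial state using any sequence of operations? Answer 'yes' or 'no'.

Answer: yes

Derivation:
BFS from (A=9, B=7, C=10):
  1. empty(A) -> (A=0 B=7 C=10)
  2. pour(B -> C) -> (A=0 B=5 C=12)
  3. pour(C -> A) -> (A=9 B=5 C=3)
  4. empty(A) -> (A=0 B=5 C=3)
  5. pour(C -> A) -> (A=3 B=5 C=0)
  6. pour(B -> C) -> (A=3 B=0 C=5)
Target reached → yes.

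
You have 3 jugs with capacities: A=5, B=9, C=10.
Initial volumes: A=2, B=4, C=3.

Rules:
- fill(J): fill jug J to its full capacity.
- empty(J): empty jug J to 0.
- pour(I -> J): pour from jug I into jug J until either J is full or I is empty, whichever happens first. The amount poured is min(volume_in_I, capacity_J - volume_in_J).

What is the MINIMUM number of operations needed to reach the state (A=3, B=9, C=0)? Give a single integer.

Answer: 3

Derivation:
BFS from (A=2, B=4, C=3). One shortest path:
  1. fill(A) -> (A=5 B=4 C=3)
  2. pour(A -> B) -> (A=0 B=9 C=3)
  3. pour(C -> A) -> (A=3 B=9 C=0)
Reached target in 3 moves.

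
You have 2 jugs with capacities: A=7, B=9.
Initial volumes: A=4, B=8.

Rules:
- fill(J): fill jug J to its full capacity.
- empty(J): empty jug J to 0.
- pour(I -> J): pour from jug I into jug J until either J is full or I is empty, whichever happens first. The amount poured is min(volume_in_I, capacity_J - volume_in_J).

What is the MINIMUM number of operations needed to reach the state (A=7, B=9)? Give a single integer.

BFS from (A=4, B=8). One shortest path:
  1. fill(A) -> (A=7 B=8)
  2. fill(B) -> (A=7 B=9)
Reached target in 2 moves.

Answer: 2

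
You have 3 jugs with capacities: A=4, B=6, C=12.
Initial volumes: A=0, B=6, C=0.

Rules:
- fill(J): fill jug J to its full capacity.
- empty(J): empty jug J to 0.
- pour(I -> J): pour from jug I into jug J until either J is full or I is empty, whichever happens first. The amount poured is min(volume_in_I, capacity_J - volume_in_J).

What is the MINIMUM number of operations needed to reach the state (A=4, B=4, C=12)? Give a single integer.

BFS from (A=0, B=6, C=0). One shortest path:
  1. fill(A) -> (A=4 B=6 C=0)
  2. empty(B) -> (A=4 B=0 C=0)
  3. fill(C) -> (A=4 B=0 C=12)
  4. pour(A -> B) -> (A=0 B=4 C=12)
  5. fill(A) -> (A=4 B=4 C=12)
Reached target in 5 moves.

Answer: 5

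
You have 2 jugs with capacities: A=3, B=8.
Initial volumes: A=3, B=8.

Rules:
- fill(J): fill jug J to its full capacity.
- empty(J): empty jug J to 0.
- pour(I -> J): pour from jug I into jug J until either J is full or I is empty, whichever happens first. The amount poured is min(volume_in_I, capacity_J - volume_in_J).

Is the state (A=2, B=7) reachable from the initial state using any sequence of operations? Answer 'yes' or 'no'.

BFS explored all 22 reachable states.
Reachable set includes: (0,0), (0,1), (0,2), (0,3), (0,4), (0,5), (0,6), (0,7), (0,8), (1,0), (1,8), (2,0) ...
Target (A=2, B=7) not in reachable set → no.

Answer: no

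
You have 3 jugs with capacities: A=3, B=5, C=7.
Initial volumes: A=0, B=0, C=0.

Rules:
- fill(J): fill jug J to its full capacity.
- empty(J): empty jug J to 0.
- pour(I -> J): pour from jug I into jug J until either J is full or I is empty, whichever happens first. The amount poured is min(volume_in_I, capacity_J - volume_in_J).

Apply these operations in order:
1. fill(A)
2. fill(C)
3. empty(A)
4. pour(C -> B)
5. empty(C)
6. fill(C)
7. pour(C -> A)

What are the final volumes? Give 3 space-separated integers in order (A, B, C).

Step 1: fill(A) -> (A=3 B=0 C=0)
Step 2: fill(C) -> (A=3 B=0 C=7)
Step 3: empty(A) -> (A=0 B=0 C=7)
Step 4: pour(C -> B) -> (A=0 B=5 C=2)
Step 5: empty(C) -> (A=0 B=5 C=0)
Step 6: fill(C) -> (A=0 B=5 C=7)
Step 7: pour(C -> A) -> (A=3 B=5 C=4)

Answer: 3 5 4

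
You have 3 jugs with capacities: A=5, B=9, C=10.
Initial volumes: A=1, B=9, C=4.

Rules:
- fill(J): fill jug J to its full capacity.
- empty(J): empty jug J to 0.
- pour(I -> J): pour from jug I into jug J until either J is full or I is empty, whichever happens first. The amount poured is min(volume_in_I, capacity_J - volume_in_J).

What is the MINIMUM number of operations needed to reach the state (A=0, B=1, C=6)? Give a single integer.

BFS from (A=1, B=9, C=4). One shortest path:
  1. empty(B) -> (A=1 B=0 C=4)
  2. fill(C) -> (A=1 B=0 C=10)
  3. pour(C -> B) -> (A=1 B=9 C=1)
  4. empty(B) -> (A=1 B=0 C=1)
  5. pour(A -> B) -> (A=0 B=1 C=1)
  6. fill(A) -> (A=5 B=1 C=1)
  7. pour(A -> C) -> (A=0 B=1 C=6)
Reached target in 7 moves.

Answer: 7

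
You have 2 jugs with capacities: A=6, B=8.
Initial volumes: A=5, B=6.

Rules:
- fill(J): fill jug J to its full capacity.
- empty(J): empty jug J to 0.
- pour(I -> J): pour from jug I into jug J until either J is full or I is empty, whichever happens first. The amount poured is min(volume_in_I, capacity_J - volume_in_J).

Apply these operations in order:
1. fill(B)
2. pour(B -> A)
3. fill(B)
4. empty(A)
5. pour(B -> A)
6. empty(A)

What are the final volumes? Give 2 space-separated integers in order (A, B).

Step 1: fill(B) -> (A=5 B=8)
Step 2: pour(B -> A) -> (A=6 B=7)
Step 3: fill(B) -> (A=6 B=8)
Step 4: empty(A) -> (A=0 B=8)
Step 5: pour(B -> A) -> (A=6 B=2)
Step 6: empty(A) -> (A=0 B=2)

Answer: 0 2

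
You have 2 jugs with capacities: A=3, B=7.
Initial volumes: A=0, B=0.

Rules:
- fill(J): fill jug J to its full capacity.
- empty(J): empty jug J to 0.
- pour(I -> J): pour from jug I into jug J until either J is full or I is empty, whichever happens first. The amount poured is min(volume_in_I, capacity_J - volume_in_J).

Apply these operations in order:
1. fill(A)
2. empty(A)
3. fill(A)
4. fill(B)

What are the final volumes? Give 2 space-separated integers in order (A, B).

Answer: 3 7

Derivation:
Step 1: fill(A) -> (A=3 B=0)
Step 2: empty(A) -> (A=0 B=0)
Step 3: fill(A) -> (A=3 B=0)
Step 4: fill(B) -> (A=3 B=7)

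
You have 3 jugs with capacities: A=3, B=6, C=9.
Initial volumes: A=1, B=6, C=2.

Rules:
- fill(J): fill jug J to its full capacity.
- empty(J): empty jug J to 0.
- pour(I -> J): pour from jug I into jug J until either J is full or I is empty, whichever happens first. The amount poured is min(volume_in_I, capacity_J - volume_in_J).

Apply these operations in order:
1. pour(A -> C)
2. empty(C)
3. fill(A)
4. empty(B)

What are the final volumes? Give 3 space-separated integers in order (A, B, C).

Step 1: pour(A -> C) -> (A=0 B=6 C=3)
Step 2: empty(C) -> (A=0 B=6 C=0)
Step 3: fill(A) -> (A=3 B=6 C=0)
Step 4: empty(B) -> (A=3 B=0 C=0)

Answer: 3 0 0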